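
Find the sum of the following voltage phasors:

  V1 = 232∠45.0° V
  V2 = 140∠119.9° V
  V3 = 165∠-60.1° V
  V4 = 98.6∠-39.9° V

Step 1 — Convert each phasor to rectangular form:
  V1 = 232·(cos(45.0°) + j·sin(45.0°)) = 164 + j164 V
  V2 = 140·(cos(119.9°) + j·sin(119.9°)) = -69.79 + j121.4 V
  V3 = 165·(cos(-60.1°) + j·sin(-60.1°)) = 82.25 - j143 V
  V4 = 98.6·(cos(-39.9°) + j·sin(-39.9°)) = 75.64 - j63.25 V
Step 2 — Sum components: V_total = 252.2 + j79.13 V.
Step 3 — Convert to polar: |V_total| = 264.3 V, ∠V_total = 17.4°.

V_total = 264.3∠17.4° V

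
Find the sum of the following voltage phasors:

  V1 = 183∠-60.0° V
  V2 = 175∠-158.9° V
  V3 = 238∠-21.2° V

Step 1 — Convert each phasor to rectangular form:
  V1 = 183·(cos(-60.0°) + j·sin(-60.0°)) = 91.5 - j158.5 V
  V2 = 175·(cos(-158.9°) + j·sin(-158.9°)) = -163.3 - j63 V
  V3 = 238·(cos(-21.2°) + j·sin(-21.2°)) = 221.9 - j86.07 V
Step 2 — Sum components: V_total = 150.1 - j307.5 V.
Step 3 — Convert to polar: |V_total| = 342.2 V, ∠V_total = -64.0°.

V_total = 342.2∠-64.0° V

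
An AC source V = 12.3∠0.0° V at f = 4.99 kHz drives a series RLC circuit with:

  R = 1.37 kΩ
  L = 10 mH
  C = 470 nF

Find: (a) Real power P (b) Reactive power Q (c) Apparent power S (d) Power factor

Step 1 — Angular frequency: ω = 2π·f = 2π·4990 = 3.135e+04 rad/s.
Step 2 — Component impedances:
  R: Z = R = 1370 Ω
  L: Z = jωL = j·3.135e+04·0.01 = 0 + j313.5 Ω
  C: Z = 1/(jωC) = -j/(ω·C) = 0 - j67.86 Ω
Step 3 — Series combination: Z_total = R + L + C = 1370 + j245.7 Ω = 1392∠10.2° Ω.
Step 4 — Source phasor: V = 12.3∠0.0° V = 12.3 V.
Step 5 — Current: I = V / Z = 0.008698 - j0.00156 A = 0.008837∠-10.2° A.
Step 6 — Complex power: S = V·I* = 0.107 + j0.01919 VA.
Step 7 — Real power: P = Re(S) = 0.107 W.
Step 8 — Reactive power: Q = Im(S) = 0.01919 VAR.
Step 9 — Apparent power: |S| = 0.1087 VA.
Step 10 — Power factor: PF = P/|S| = 0.9843 (lagging).

(a) P = 0.107 W  (b) Q = 0.01919 VAR  (c) S = 0.1087 VA  (d) PF = 0.9843 (lagging)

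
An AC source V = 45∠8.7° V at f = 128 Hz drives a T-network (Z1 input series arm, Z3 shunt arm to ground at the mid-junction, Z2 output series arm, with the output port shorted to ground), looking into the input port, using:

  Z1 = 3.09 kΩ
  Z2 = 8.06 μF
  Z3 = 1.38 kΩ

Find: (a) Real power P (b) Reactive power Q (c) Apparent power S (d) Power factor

Step 1 — Angular frequency: ω = 2π·f = 2π·128 = 804.2 rad/s.
Step 2 — Component impedances:
  Z1: Z = R = 3090 Ω
  Z2: Z = 1/(jωC) = -j/(ω·C) = 0 - j154.3 Ω
  Z3: Z = R = 1380 Ω
Step 3 — With the output port shorted to ground, the output series arm Z2 runs from the junction to ground; the shunt arm Z3 also runs from the junction to ground. They appear in parallel: Z3 || Z2 = 17.03 - j152.4 Ω.
Step 4 — Series with input arm Z1: Z_in = Z1 + (Z3 || Z2) = 3107 - j152.4 Ω = 3111∠-2.8° Ω.
Step 5 — Source phasor: V = 45∠8.7° V = 44.48 + j6.807 V.
Step 6 — Current: I = V / Z = 0.01418 + j0.002886 A = 0.01447∠11.5° A.
Step 7 — Complex power: S = V·I* = 0.6502 - j0.03188 VA.
Step 8 — Real power: P = Re(S) = 0.6502 W.
Step 9 — Reactive power: Q = Im(S) = -0.03188 VAR.
Step 10 — Apparent power: |S| = 0.651 VA.
Step 11 — Power factor: PF = P/|S| = 0.9988 (leading).

(a) P = 0.6502 W  (b) Q = -0.03188 VAR  (c) S = 0.651 VA  (d) PF = 0.9988 (leading)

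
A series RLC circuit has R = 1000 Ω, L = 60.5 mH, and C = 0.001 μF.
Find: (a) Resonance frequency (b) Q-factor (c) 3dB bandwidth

Step 1 — Resonance: ω₀ = 1/√(LC) = 1/√(0.0605·1e-09) = 1.286e+05 rad/s.
Step 2 — f₀ = ω₀/(2π) = 2.046e+04 Hz.
Step 3 — Series Q: Q = ω₀L/R = 1.286e+05·0.0605/1000 = 7.778.
Step 4 — Bandwidth: Δω = ω₀/Q = 1.653e+04 rad/s; BW = Δω/(2π) = 2631 Hz.

(a) f₀ = 2.046e+04 Hz  (b) Q = 7.778  (c) BW = 2631 Hz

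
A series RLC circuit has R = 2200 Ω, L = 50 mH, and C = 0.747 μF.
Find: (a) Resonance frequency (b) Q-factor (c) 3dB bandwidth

Step 1 — Resonance: ω₀ = 1/√(LC) = 1/√(0.05·7.47e-07) = 5174 rad/s.
Step 2 — f₀ = ω₀/(2π) = 823.5 Hz.
Step 3 — Series Q: Q = ω₀L/R = 5174·0.05/2200 = 0.1176.
Step 4 — Bandwidth: Δω = ω₀/Q = 4.4e+04 rad/s; BW = Δω/(2π) = 7003 Hz.

(a) f₀ = 823.5 Hz  (b) Q = 0.1176  (c) BW = 7003 Hz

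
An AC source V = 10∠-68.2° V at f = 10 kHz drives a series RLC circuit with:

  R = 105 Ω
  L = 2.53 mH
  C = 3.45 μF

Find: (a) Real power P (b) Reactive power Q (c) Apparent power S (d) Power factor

Step 1 — Angular frequency: ω = 2π·f = 2π·1e+04 = 6.283e+04 rad/s.
Step 2 — Component impedances:
  R: Z = R = 105 Ω
  L: Z = jωL = j·6.283e+04·0.00253 = 0 + j159 Ω
  C: Z = 1/(jωC) = -j/(ω·C) = 0 - j4.613 Ω
Step 3 — Series combination: Z_total = R + L + C = 105 + j154.4 Ω = 186.7∠55.8° Ω.
Step 4 — Source phasor: V = 10∠-68.2° V = 3.714 - j9.285 V.
Step 5 — Current: I = V / Z = -0.02993 - j0.04442 A = 0.05357∠-124.0° A.
Step 6 — Complex power: S = V·I* = 0.3013 + j0.4429 VA.
Step 7 — Real power: P = Re(S) = 0.3013 W.
Step 8 — Reactive power: Q = Im(S) = 0.4429 VAR.
Step 9 — Apparent power: |S| = 0.5357 VA.
Step 10 — Power factor: PF = P/|S| = 0.5625 (lagging).

(a) P = 0.3013 W  (b) Q = 0.4429 VAR  (c) S = 0.5357 VA  (d) PF = 0.5625 (lagging)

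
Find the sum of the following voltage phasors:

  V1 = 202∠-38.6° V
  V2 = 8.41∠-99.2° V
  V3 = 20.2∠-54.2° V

Step 1 — Convert each phasor to rectangular form:
  V1 = 202·(cos(-38.6°) + j·sin(-38.6°)) = 157.9 - j126 V
  V2 = 8.41·(cos(-99.2°) + j·sin(-99.2°)) = -1.345 - j8.302 V
  V3 = 20.2·(cos(-54.2°) + j·sin(-54.2°)) = 11.82 - j16.38 V
Step 2 — Sum components: V_total = 168.3 - j150.7 V.
Step 3 — Convert to polar: |V_total| = 225.9 V, ∠V_total = -41.8°.

V_total = 225.9∠-41.8° V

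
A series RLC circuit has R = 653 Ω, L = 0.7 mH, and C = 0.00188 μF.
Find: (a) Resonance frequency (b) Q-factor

Step 1 — Resonance condition Im(Z)=0 gives ω₀ = 1/√(LC).
Step 2 — ω₀ = 1/√(0.0007·1.88e-09) = 8.717e+05 rad/s.
Step 3 — f₀ = ω₀/(2π) = 1.387e+05 Hz.
Step 4 — Series Q: Q = ω₀L/R = 8.717e+05·0.0007/653 = 0.9345.

(a) f₀ = 1.387e+05 Hz  (b) Q = 0.9345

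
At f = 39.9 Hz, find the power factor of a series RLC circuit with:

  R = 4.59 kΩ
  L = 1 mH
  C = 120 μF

Step 1 — Angular frequency: ω = 2π·f = 2π·39.9 = 250.7 rad/s.
Step 2 — Component impedances:
  R: Z = R = 4590 Ω
  L: Z = jωL = j·250.7·0.001 = 0 + j0.2507 Ω
  C: Z = 1/(jωC) = -j/(ω·C) = 0 - j33.24 Ω
Step 3 — Series combination: Z_total = R + L + C = 4590 - j32.99 Ω = 4590∠-0.4° Ω.
Step 4 — Power factor: PF = cos(φ) = Re(Z)/|Z| = 4590/4590 = 1.
Step 5 — Type: Im(Z) = -32.99 ⇒ leading (phase φ = -0.4°).

PF = 1 (leading, φ = -0.4°)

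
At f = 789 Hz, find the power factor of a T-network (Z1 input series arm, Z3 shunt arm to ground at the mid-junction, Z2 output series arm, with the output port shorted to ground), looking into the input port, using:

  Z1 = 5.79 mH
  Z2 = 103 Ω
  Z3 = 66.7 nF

Step 1 — Angular frequency: ω = 2π·f = 2π·789 = 4957 rad/s.
Step 2 — Component impedances:
  Z1: Z = jωL = j·4957·0.00579 = 0 + j28.7 Ω
  Z2: Z = R = 103 Ω
  Z3: Z = 1/(jωC) = -j/(ω·C) = 0 - j3024 Ω
Step 3 — With the output port shorted to ground, the output series arm Z2 runs from the junction to ground; the shunt arm Z3 also runs from the junction to ground. They appear in parallel: Z3 || Z2 = 102.9 - j3.504 Ω.
Step 4 — Series with input arm Z1: Z_in = Z1 + (Z3 || Z2) = 102.9 + j25.2 Ω = 105.9∠13.8° Ω.
Step 5 — Power factor: PF = cos(φ) = Re(Z)/|Z| = 102.88/105.92 = 0.9713.
Step 6 — Type: Im(Z) = 25.2 ⇒ lagging (phase φ = 13.8°).

PF = 0.9713 (lagging, φ = 13.8°)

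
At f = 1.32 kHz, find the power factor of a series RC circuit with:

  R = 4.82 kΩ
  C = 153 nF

Step 1 — Angular frequency: ω = 2π·f = 2π·1320 = 8294 rad/s.
Step 2 — Component impedances:
  R: Z = R = 4820 Ω
  C: Z = 1/(jωC) = -j/(ω·C) = 0 - j788.1 Ω
Step 3 — Series combination: Z_total = R + C = 4820 - j788.1 Ω = 4884∠-9.3° Ω.
Step 4 — Power factor: PF = cos(φ) = Re(Z)/|Z| = 4820/4884 = 0.9869.
Step 5 — Type: Im(Z) = -788.1 ⇒ leading (phase φ = -9.3°).

PF = 0.9869 (leading, φ = -9.3°)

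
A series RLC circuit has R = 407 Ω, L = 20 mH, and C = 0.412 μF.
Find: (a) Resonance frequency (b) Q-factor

Step 1 — Resonance condition Im(Z)=0 gives ω₀ = 1/√(LC).
Step 2 — ω₀ = 1/√(0.02·4.12e-07) = 1.102e+04 rad/s.
Step 3 — f₀ = ω₀/(2π) = 1753 Hz.
Step 4 — Series Q: Q = ω₀L/R = 1.102e+04·0.02/407 = 0.5413.

(a) f₀ = 1753 Hz  (b) Q = 0.5413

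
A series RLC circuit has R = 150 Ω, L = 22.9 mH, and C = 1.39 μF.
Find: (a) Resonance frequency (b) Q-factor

Step 1 — Resonance condition Im(Z)=0 gives ω₀ = 1/√(LC).
Step 2 — ω₀ = 1/√(0.0229·1.39e-06) = 5605 rad/s.
Step 3 — f₀ = ω₀/(2π) = 892.1 Hz.
Step 4 — Series Q: Q = ω₀L/R = 5605·0.0229/150 = 0.8557.

(a) f₀ = 892.1 Hz  (b) Q = 0.8557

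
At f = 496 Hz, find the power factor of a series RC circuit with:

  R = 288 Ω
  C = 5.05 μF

Step 1 — Angular frequency: ω = 2π·f = 2π·496 = 3116 rad/s.
Step 2 — Component impedances:
  R: Z = R = 288 Ω
  C: Z = 1/(jωC) = -j/(ω·C) = 0 - j63.54 Ω
Step 3 — Series combination: Z_total = R + C = 288 - j63.54 Ω = 294.9∠-12.4° Ω.
Step 4 — Power factor: PF = cos(φ) = Re(Z)/|Z| = 288/294.93 = 0.9765.
Step 5 — Type: Im(Z) = -63.54 ⇒ leading (phase φ = -12.4°).

PF = 0.9765 (leading, φ = -12.4°)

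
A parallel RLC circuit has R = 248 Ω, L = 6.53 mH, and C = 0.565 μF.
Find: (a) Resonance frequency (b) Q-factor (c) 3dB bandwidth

Step 1 — Resonance: ω₀ = 1/√(LC) = 1/√(0.00653·5.65e-07) = 1.646e+04 rad/s.
Step 2 — f₀ = ω₀/(2π) = 2620 Hz.
Step 3 — Parallel Q: Q = R/(ω₀L) = 248/(1.646e+04·0.00653) = 2.307.
Step 4 — Bandwidth: Δω = ω₀/Q = 7137 rad/s; BW = Δω/(2π) = 1136 Hz.

(a) f₀ = 2620 Hz  (b) Q = 2.307  (c) BW = 1136 Hz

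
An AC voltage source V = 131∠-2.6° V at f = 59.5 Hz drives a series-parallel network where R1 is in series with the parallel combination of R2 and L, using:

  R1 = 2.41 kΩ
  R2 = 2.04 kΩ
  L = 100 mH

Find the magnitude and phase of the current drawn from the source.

Step 1 — Angular frequency: ω = 2π·f = 2π·59.5 = 373.8 rad/s.
Step 2 — Component impedances:
  R1: Z = R = 2410 Ω
  R2: Z = R = 2040 Ω
  L: Z = jωL = j·373.8·0.1 = 0 + j37.38 Ω
Step 3 — Parallel branch: R2 || L = 1/(1/R2 + 1/L) = 0.6849 + j37.37 Ω.
Step 4 — Series with R1: Z_total = R1 + (R2 || L) = 2411 + j37.37 Ω = 2411∠0.9° Ω.
Step 5 — Source phasor: V = 131∠-2.6° V = 130.9 - j5.943 V.
Step 6 — Ohm's law: I = V / Z_total = (130.9 - j5.943) / (2411 + j37.37) = 0.05423 - j0.003306 A.
Step 7 — Convert to polar: |I| = 0.05433 A, ∠I = -3.5°.

I = 0.05433∠-3.5° A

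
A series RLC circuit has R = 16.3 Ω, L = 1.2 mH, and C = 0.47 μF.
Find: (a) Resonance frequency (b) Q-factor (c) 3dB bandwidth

Step 1 — Resonance condition Im(Z)=0 gives ω₀ = 1/√(LC).
Step 2 — ω₀ = 1/√(0.0012·4.7e-07) = 4.211e+04 rad/s.
Step 3 — f₀ = ω₀/(2π) = 6702 Hz.
Step 4 — Series Q: Q = ω₀L/R = 4.211e+04·0.0012/16.3 = 3.1.
Step 5 — 3dB bandwidth: Δω = ω₀/Q = 1.358e+04 rad/s; BW = Δω/(2π) = 2162 Hz.

(a) f₀ = 6702 Hz  (b) Q = 3.1  (c) BW = 2162 Hz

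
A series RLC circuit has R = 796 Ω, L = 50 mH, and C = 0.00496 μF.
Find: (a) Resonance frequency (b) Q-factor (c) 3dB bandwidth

Step 1 — Resonance: ω₀ = 1/√(LC) = 1/√(0.05·4.96e-09) = 6.35e+04 rad/s.
Step 2 — f₀ = ω₀/(2π) = 1.011e+04 Hz.
Step 3 — Series Q: Q = ω₀L/R = 6.35e+04·0.05/796 = 3.989.
Step 4 — Bandwidth: Δω = ω₀/Q = 1.592e+04 rad/s; BW = Δω/(2π) = 2534 Hz.

(a) f₀ = 1.011e+04 Hz  (b) Q = 3.989  (c) BW = 2534 Hz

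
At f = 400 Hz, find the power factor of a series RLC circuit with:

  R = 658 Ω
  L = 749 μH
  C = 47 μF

Step 1 — Angular frequency: ω = 2π·f = 2π·400 = 2513 rad/s.
Step 2 — Component impedances:
  R: Z = R = 658 Ω
  L: Z = jωL = j·2513·0.000749 = 0 + j1.882 Ω
  C: Z = 1/(jωC) = -j/(ω·C) = 0 - j8.466 Ω
Step 3 — Series combination: Z_total = R + L + C = 658 - j6.583 Ω = 658∠-0.6° Ω.
Step 4 — Power factor: PF = cos(φ) = Re(Z)/|Z| = 658/658.033 = 0.9999.
Step 5 — Type: Im(Z) = -6.583 ⇒ leading (phase φ = -0.6°).

PF = 0.9999 (leading, φ = -0.6°)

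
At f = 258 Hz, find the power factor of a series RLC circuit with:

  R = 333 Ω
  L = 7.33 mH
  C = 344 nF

Step 1 — Angular frequency: ω = 2π·f = 2π·258 = 1621 rad/s.
Step 2 — Component impedances:
  R: Z = R = 333 Ω
  L: Z = jωL = j·1621·0.00733 = 0 + j11.88 Ω
  C: Z = 1/(jωC) = -j/(ω·C) = 0 - j1793 Ω
Step 3 — Series combination: Z_total = R + L + C = 333 - j1781 Ω = 1812∠-79.4° Ω.
Step 4 — Power factor: PF = cos(φ) = Re(Z)/|Z| = 333/1812 = 0.1838.
Step 5 — Type: Im(Z) = -1781 ⇒ leading (phase φ = -79.4°).

PF = 0.1838 (leading, φ = -79.4°)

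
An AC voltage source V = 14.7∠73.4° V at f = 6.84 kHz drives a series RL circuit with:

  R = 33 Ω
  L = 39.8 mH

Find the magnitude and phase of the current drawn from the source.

Step 1 — Angular frequency: ω = 2π·f = 2π·6840 = 4.298e+04 rad/s.
Step 2 — Component impedances:
  R: Z = R = 33 Ω
  L: Z = jωL = j·4.298e+04·0.0398 = 0 + j1710 Ω
Step 3 — Series combination: Z_total = R + L = 33 + j1710 Ω = 1711∠88.9° Ω.
Step 4 — Source phasor: V = 14.7∠73.4° V = 4.2 + j14.09 V.
Step 5 — Ohm's law: I = V / Z_total = (4.2 + j14.09) / (33 + j1710) = 0.00828 - j0.002295 A.
Step 6 — Convert to polar: |I| = 0.008592 A, ∠I = -15.5°.

I = 0.008592∠-15.5° A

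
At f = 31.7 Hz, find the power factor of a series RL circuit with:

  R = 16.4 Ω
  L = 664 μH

Step 1 — Angular frequency: ω = 2π·f = 2π·31.7 = 199.2 rad/s.
Step 2 — Component impedances:
  R: Z = R = 16.4 Ω
  L: Z = jωL = j·199.2·0.000664 = 0 + j0.1323 Ω
Step 3 — Series combination: Z_total = R + L = 16.4 + j0.1323 Ω = 16.4∠0.5° Ω.
Step 4 — Power factor: PF = cos(φ) = Re(Z)/|Z| = 16.4/16.4 = 1.
Step 5 — Type: Im(Z) = 0.1323 ⇒ lagging (phase φ = 0.5°).

PF = 1 (lagging, φ = 0.5°)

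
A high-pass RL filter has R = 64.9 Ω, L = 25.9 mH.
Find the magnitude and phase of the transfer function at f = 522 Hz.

Step 1 — Angular frequency: ω = 2π·522 = 3280 rad/s.
Step 2 — Transfer function: H(jω) = jωL/(R + jωL).
Step 3 — Numerator jωL = j·84.95; denominator R + jωL = 64.9 + j84.95.
Step 4 — H = 0.6314 + j0.4824.
Step 5 — Magnitude: |H| = 0.7946 (-2.0 dB); phase: φ = 37.4°.

|H| = 0.7946 (-2.0 dB), φ = 37.4°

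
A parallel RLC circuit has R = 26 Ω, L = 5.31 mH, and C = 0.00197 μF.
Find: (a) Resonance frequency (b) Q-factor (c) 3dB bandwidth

Step 1 — Resonance: ω₀ = 1/√(LC) = 1/√(0.00531·1.97e-09) = 3.092e+05 rad/s.
Step 2 — f₀ = ω₀/(2π) = 4.921e+04 Hz.
Step 3 — Parallel Q: Q = R/(ω₀L) = 26/(3.092e+05·0.00531) = 0.01584.
Step 4 — Bandwidth: Δω = ω₀/Q = 1.952e+07 rad/s; BW = Δω/(2π) = 3.107e+06 Hz.

(a) f₀ = 4.921e+04 Hz  (b) Q = 0.01584  (c) BW = 3.107e+06 Hz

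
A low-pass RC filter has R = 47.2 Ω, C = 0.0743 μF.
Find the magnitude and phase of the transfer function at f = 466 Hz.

Step 1 — Angular frequency: ω = 2π·466 = 2928 rad/s.
Step 2 — Transfer function: H(jω) = 1/(1 + jωRC).
Step 3 — Denominator: 1 + jωRC = 1 + j·2928·47.2·7.43e-08 = 1 + j0.01027.
Step 4 — H = 0.9999 - j0.01027.
Step 5 — Magnitude: |H| = 0.9999 (-0.0 dB); phase: φ = -0.6°.

|H| = 0.9999 (-0.0 dB), φ = -0.6°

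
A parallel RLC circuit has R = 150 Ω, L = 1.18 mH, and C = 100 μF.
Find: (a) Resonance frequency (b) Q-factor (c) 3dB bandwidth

Step 1 — Resonance: ω₀ = 1/√(LC) = 1/√(0.00118·0.0001) = 2911 rad/s.
Step 2 — f₀ = ω₀/(2π) = 463.3 Hz.
Step 3 — Parallel Q: Q = R/(ω₀L) = 150/(2911·0.00118) = 43.67.
Step 4 — Bandwidth: Δω = ω₀/Q = 66.67 rad/s; BW = Δω/(2π) = 10.61 Hz.

(a) f₀ = 463.3 Hz  (b) Q = 43.67  (c) BW = 10.61 Hz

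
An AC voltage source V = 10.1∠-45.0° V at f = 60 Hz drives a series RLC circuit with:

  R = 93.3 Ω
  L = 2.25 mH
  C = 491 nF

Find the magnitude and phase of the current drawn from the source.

Step 1 — Angular frequency: ω = 2π·f = 2π·60 = 377 rad/s.
Step 2 — Component impedances:
  R: Z = R = 93.3 Ω
  L: Z = jωL = j·377·0.00225 = 0 + j0.8482 Ω
  C: Z = 1/(jωC) = -j/(ω·C) = 0 - j5402 Ω
Step 3 — Series combination: Z_total = R + L + C = 93.3 - j5402 Ω = 5402∠-89.0° Ω.
Step 4 — Source phasor: V = 10.1∠-45.0° V = 7.142 - j7.142 V.
Step 5 — Ohm's law: I = V / Z_total = (7.142 - j7.142) / (93.3 - j5402) = 0.001345 + j0.001299 A.
Step 6 — Convert to polar: |I| = 0.00187 A, ∠I = 44.0°.

I = 0.00187∠44.0° A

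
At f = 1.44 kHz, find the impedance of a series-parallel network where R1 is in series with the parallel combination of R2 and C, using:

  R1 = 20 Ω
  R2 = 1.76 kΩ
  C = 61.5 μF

Step 1 — Angular frequency: ω = 2π·f = 2π·1440 = 9048 rad/s.
Step 2 — Component impedances:
  R1: Z = R = 20 Ω
  R2: Z = R = 1760 Ω
  C: Z = 1/(jωC) = -j/(ω·C) = 0 - j1.797 Ω
Step 3 — Parallel branch: R2 || C = 1/(1/R2 + 1/C) = 0.001835 - j1.797 Ω.
Step 4 — Series with R1: Z_total = R1 + (R2 || C) = 20 - j1.797 Ω = 20.08∠-5.1° Ω.

Z = 20 - j1.797 Ω = 20.08∠-5.1° Ω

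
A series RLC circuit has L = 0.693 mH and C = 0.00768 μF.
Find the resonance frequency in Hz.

Step 1 — Resonance condition Im(Z)=0 gives ω₀ = 1/√(LC).
Step 2 — ω₀ = 1/√(0.000693·7.68e-09) = 4.335e+05 rad/s.
Step 3 — f₀ = ω₀/(2π) = 6.899e+04 Hz.

f₀ = 6.899e+04 Hz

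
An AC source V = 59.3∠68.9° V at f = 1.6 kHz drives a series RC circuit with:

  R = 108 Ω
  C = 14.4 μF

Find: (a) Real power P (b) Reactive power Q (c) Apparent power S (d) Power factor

Step 1 — Angular frequency: ω = 2π·f = 2π·1600 = 1.005e+04 rad/s.
Step 2 — Component impedances:
  R: Z = R = 108 Ω
  C: Z = 1/(jωC) = -j/(ω·C) = 0 - j6.908 Ω
Step 3 — Series combination: Z_total = R + C = 108 - j6.908 Ω = 108.2∠-3.7° Ω.
Step 4 — Source phasor: V = 59.3∠68.9° V = 21.35 + j55.32 V.
Step 5 — Current: I = V / Z = 0.1642 + j0.5228 A = 0.548∠72.6° A.
Step 6 — Complex power: S = V·I* = 32.43 - j2.074 VA.
Step 7 — Real power: P = Re(S) = 32.43 W.
Step 8 — Reactive power: Q = Im(S) = -2.074 VAR.
Step 9 — Apparent power: |S| = 32.49 VA.
Step 10 — Power factor: PF = P/|S| = 0.998 (leading).

(a) P = 32.43 W  (b) Q = -2.074 VAR  (c) S = 32.49 VA  (d) PF = 0.998 (leading)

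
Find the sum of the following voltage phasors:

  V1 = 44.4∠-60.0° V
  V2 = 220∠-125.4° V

Step 1 — Convert each phasor to rectangular form:
  V1 = 44.4·(cos(-60.0°) + j·sin(-60.0°)) = 22.2 - j38.45 V
  V2 = 220·(cos(-125.4°) + j·sin(-125.4°)) = -127.4 - j179.3 V
Step 2 — Sum components: V_total = -105.2 - j217.8 V.
Step 3 — Convert to polar: |V_total| = 241.9 V, ∠V_total = -115.8°.

V_total = 241.9∠-115.8° V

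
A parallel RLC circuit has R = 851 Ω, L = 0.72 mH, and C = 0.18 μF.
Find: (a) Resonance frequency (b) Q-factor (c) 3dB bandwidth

Step 1 — Resonance: ω₀ = 1/√(LC) = 1/√(0.00072·1.8e-07) = 8.784e+04 rad/s.
Step 2 — f₀ = ω₀/(2π) = 1.398e+04 Hz.
Step 3 — Parallel Q: Q = R/(ω₀L) = 851/(8.784e+04·0.00072) = 13.46.
Step 4 — Bandwidth: Δω = ω₀/Q = 6528 rad/s; BW = Δω/(2π) = 1039 Hz.

(a) f₀ = 1.398e+04 Hz  (b) Q = 13.46  (c) BW = 1039 Hz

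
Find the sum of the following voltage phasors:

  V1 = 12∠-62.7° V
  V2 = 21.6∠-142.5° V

Step 1 — Convert each phasor to rectangular form:
  V1 = 12·(cos(-62.7°) + j·sin(-62.7°)) = 5.504 - j10.66 V
  V2 = 21.6·(cos(-142.5°) + j·sin(-142.5°)) = -17.14 - j13.15 V
Step 2 — Sum components: V_total = -11.63 - j23.81 V.
Step 3 — Convert to polar: |V_total| = 26.5 V, ∠V_total = -116.0°.

V_total = 26.5∠-116.0° V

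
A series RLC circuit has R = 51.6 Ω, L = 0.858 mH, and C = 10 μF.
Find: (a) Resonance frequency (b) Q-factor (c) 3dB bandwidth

Step 1 — Resonance condition Im(Z)=0 gives ω₀ = 1/√(LC).
Step 2 — ω₀ = 1/√(0.000858·1e-05) = 1.08e+04 rad/s.
Step 3 — f₀ = ω₀/(2π) = 1718 Hz.
Step 4 — Series Q: Q = ω₀L/R = 1.08e+04·0.000858/51.6 = 0.1795.
Step 5 — 3dB bandwidth: Δω = ω₀/Q = 6.014e+04 rad/s; BW = Δω/(2π) = 9572 Hz.

(a) f₀ = 1718 Hz  (b) Q = 0.1795  (c) BW = 9572 Hz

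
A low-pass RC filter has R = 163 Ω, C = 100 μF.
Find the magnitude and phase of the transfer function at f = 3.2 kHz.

Step 1 — Angular frequency: ω = 2π·3200 = 2.011e+04 rad/s.
Step 2 — Transfer function: H(jω) = 1/(1 + jωRC).
Step 3 — Denominator: 1 + jωRC = 1 + j·2.011e+04·163·0.0001 = 1 + j327.7.
Step 4 — H = 9.31e-06 - j0.003051.
Step 5 — Magnitude: |H| = 0.003051 (-50.3 dB); phase: φ = -89.8°.

|H| = 0.003051 (-50.3 dB), φ = -89.8°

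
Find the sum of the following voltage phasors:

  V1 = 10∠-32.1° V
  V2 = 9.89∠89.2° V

Step 1 — Convert each phasor to rectangular form:
  V1 = 10·(cos(-32.1°) + j·sin(-32.1°)) = 8.471 - j5.314 V
  V2 = 9.89·(cos(89.2°) + j·sin(89.2°)) = 0.1381 + j9.889 V
Step 2 — Sum components: V_total = 8.609 + j4.575 V.
Step 3 — Convert to polar: |V_total| = 9.749 V, ∠V_total = 28.0°.

V_total = 9.749∠28.0° V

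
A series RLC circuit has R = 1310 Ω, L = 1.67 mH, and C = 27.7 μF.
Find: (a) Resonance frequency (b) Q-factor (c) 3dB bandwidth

Step 1 — Resonance: ω₀ = 1/√(LC) = 1/√(0.00167·2.77e-05) = 4649 rad/s.
Step 2 — f₀ = ω₀/(2π) = 740 Hz.
Step 3 — Series Q: Q = ω₀L/R = 4649·0.00167/1310 = 0.005927.
Step 4 — Bandwidth: Δω = ω₀/Q = 7.844e+05 rad/s; BW = Δω/(2π) = 1.248e+05 Hz.

(a) f₀ = 740 Hz  (b) Q = 0.005927  (c) BW = 1.248e+05 Hz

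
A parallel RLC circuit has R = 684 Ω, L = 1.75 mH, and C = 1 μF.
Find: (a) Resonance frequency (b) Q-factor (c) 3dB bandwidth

Step 1 — Resonance: ω₀ = 1/√(LC) = 1/√(0.00175·1e-06) = 2.39e+04 rad/s.
Step 2 — f₀ = ω₀/(2π) = 3805 Hz.
Step 3 — Parallel Q: Q = R/(ω₀L) = 684/(2.39e+04·0.00175) = 16.35.
Step 4 — Bandwidth: Δω = ω₀/Q = 1462 rad/s; BW = Δω/(2π) = 232.7 Hz.

(a) f₀ = 3805 Hz  (b) Q = 16.35  (c) BW = 232.7 Hz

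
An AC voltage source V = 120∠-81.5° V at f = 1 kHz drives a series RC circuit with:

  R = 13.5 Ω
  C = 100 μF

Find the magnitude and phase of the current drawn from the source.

Step 1 — Angular frequency: ω = 2π·f = 2π·1000 = 6283 rad/s.
Step 2 — Component impedances:
  R: Z = R = 13.5 Ω
  C: Z = 1/(jωC) = -j/(ω·C) = 0 - j1.592 Ω
Step 3 — Series combination: Z_total = R + C = 13.5 - j1.592 Ω = 13.59∠-6.7° Ω.
Step 4 — Source phasor: V = 120∠-81.5° V = 17.74 - j118.7 V.
Step 5 — Ohm's law: I = V / Z_total = (17.74 - j118.7) / (13.5 - j1.592) = 2.318 - j8.518 A.
Step 6 — Convert to polar: |I| = 8.828 A, ∠I = -74.8°.

I = 8.828∠-74.8° A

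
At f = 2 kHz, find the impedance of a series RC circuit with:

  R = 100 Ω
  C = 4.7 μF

Step 1 — Angular frequency: ω = 2π·f = 2π·2000 = 1.257e+04 rad/s.
Step 2 — Component impedances:
  R: Z = R = 100 Ω
  C: Z = 1/(jωC) = -j/(ω·C) = 0 - j16.93 Ω
Step 3 — Series combination: Z_total = R + C = 100 - j16.93 Ω = 101.4∠-9.6° Ω.

Z = 100 - j16.93 Ω = 101.4∠-9.6° Ω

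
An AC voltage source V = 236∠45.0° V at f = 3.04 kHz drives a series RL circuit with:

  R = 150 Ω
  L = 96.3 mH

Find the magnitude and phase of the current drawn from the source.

Step 1 — Angular frequency: ω = 2π·f = 2π·3040 = 1.91e+04 rad/s.
Step 2 — Component impedances:
  R: Z = R = 150 Ω
  L: Z = jωL = j·1.91e+04·0.0963 = 0 + j1839 Ω
Step 3 — Series combination: Z_total = R + L = 150 + j1839 Ω = 1846∠85.3° Ω.
Step 4 — Source phasor: V = 236∠45.0° V = 166.9 + j166.9 V.
Step 5 — Ohm's law: I = V / Z_total = (166.9 + j166.9) / (150 + j1839) = 0.09747 - j0.08277 A.
Step 6 — Convert to polar: |I| = 0.1279 A, ∠I = -40.3°.

I = 0.1279∠-40.3° A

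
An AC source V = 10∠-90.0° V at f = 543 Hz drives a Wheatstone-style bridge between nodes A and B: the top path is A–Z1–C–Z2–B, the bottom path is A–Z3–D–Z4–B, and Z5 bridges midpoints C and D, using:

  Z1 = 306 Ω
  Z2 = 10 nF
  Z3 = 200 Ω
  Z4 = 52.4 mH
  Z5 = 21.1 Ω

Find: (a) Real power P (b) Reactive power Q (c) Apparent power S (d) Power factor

Step 1 — Angular frequency: ω = 2π·f = 2π·543 = 3412 rad/s.
Step 2 — Component impedances:
  Z1: Z = R = 306 Ω
  Z2: Z = 1/(jωC) = -j/(ω·C) = 0 - j2.931e+04 Ω
  Z3: Z = R = 200 Ω
  Z4: Z = jωL = j·3412·0.0524 = 0 + j178.8 Ω
  Z5: Z = R = 21.1 Ω
Step 3 — Bridge requires nodal analysis (the Z5 bridge couples midpoints C and D, so the two paths cannot be reduced to a simple series/parallel combination). Setting node B to ground and injecting 1 A at node A, the 3-node admittance system at A, C, D solves to V_A = Z_AB = 124.2 + j179.9 Ω = 218.6∠55.4° Ω.
Step 4 — Source phasor: V = 10∠-90.0° V = 0 - j10 V.
Step 5 — Current: I = V / Z = -0.03764 - j0.026 A = 0.04575∠-145.4° A.
Step 6 — Complex power: S = V·I* = 0.26 + j0.3764 VA.
Step 7 — Real power: P = Re(S) = 0.26 W.
Step 8 — Reactive power: Q = Im(S) = 0.3764 VAR.
Step 9 — Apparent power: |S| = 0.4575 VA.
Step 10 — Power factor: PF = P/|S| = 0.5682 (lagging).

(a) P = 0.26 W  (b) Q = 0.3764 VAR  (c) S = 0.4575 VA  (d) PF = 0.5682 (lagging)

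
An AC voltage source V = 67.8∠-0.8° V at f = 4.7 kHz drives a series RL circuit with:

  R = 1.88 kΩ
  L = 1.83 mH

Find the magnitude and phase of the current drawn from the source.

Step 1 — Angular frequency: ω = 2π·f = 2π·4700 = 2.953e+04 rad/s.
Step 2 — Component impedances:
  R: Z = R = 1880 Ω
  L: Z = jωL = j·2.953e+04·0.00183 = 0 + j54.04 Ω
Step 3 — Series combination: Z_total = R + L = 1880 + j54.04 Ω = 1881∠1.6° Ω.
Step 4 — Source phasor: V = 67.8∠-0.8° V = 67.79 - j0.9466 V.
Step 5 — Ohm's law: I = V / Z_total = (67.79 - j0.9466) / (1880 + j54.04) = 0.03602 - j0.001539 A.
Step 6 — Convert to polar: |I| = 0.03605 A, ∠I = -2.4°.

I = 0.03605∠-2.4° A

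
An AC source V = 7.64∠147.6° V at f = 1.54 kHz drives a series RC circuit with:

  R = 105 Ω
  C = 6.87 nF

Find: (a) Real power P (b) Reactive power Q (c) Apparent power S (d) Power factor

Step 1 — Angular frequency: ω = 2π·f = 2π·1540 = 9676 rad/s.
Step 2 — Component impedances:
  R: Z = R = 105 Ω
  C: Z = 1/(jωC) = -j/(ω·C) = 0 - j1.504e+04 Ω
Step 3 — Series combination: Z_total = R + C = 105 - j1.504e+04 Ω = 1.504e+04∠-89.6° Ω.
Step 4 — Source phasor: V = 7.64∠147.6° V = -6.451 + j4.094 V.
Step 5 — Current: I = V / Z = -0.0002751 - j0.0004269 A = 0.0005079∠-122.8° A.
Step 6 — Complex power: S = V·I* = 2.708e-05 - j0.00388 VA.
Step 7 — Real power: P = Re(S) = 2.708e-05 W.
Step 8 — Reactive power: Q = Im(S) = -0.00388 VAR.
Step 9 — Apparent power: |S| = 0.00388 VA.
Step 10 — Power factor: PF = P/|S| = 0.00698 (leading).

(a) P = 2.708e-05 W  (b) Q = -0.00388 VAR  (c) S = 0.00388 VA  (d) PF = 0.00698 (leading)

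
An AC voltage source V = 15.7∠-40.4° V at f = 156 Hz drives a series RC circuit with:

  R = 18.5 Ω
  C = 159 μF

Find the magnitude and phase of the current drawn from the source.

Step 1 — Angular frequency: ω = 2π·f = 2π·156 = 980.2 rad/s.
Step 2 — Component impedances:
  R: Z = R = 18.5 Ω
  C: Z = 1/(jωC) = -j/(ω·C) = 0 - j6.417 Ω
Step 3 — Series combination: Z_total = R + C = 18.5 - j6.417 Ω = 19.58∠-19.1° Ω.
Step 4 — Source phasor: V = 15.7∠-40.4° V = 11.96 - j10.18 V.
Step 5 — Ohm's law: I = V / Z_total = (11.96 - j10.18) / (18.5 - j6.417) = 0.7472 - j0.2909 A.
Step 6 — Convert to polar: |I| = 0.8018 A, ∠I = -21.3°.

I = 0.8018∠-21.3° A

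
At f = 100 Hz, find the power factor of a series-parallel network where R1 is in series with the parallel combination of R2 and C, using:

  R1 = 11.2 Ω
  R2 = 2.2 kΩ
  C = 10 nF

Step 1 — Angular frequency: ω = 2π·f = 2π·100 = 628.3 rad/s.
Step 2 — Component impedances:
  R1: Z = R = 11.2 Ω
  R2: Z = R = 2200 Ω
  C: Z = 1/(jωC) = -j/(ω·C) = 0 - j1.592e+05 Ω
Step 3 — Parallel branch: R2 || C = 1/(1/R2 + 1/C) = 2200 - j30.4 Ω.
Step 4 — Series with R1: Z_total = R1 + (R2 || C) = 2211 - j30.4 Ω = 2211∠-0.8° Ω.
Step 5 — Power factor: PF = cos(φ) = Re(Z)/|Z| = 2210.8/2211 = 0.9999.
Step 6 — Type: Im(Z) = -30.4 ⇒ leading (phase φ = -0.8°).

PF = 0.9999 (leading, φ = -0.8°)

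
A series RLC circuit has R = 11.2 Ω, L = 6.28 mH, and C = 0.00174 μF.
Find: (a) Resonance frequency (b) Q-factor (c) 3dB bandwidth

Step 1 — Resonance: ω₀ = 1/√(LC) = 1/√(0.00628·1.74e-09) = 3.025e+05 rad/s.
Step 2 — f₀ = ω₀/(2π) = 4.815e+04 Hz.
Step 3 — Series Q: Q = ω₀L/R = 3.025e+05·0.00628/11.2 = 169.6.
Step 4 — Bandwidth: Δω = ω₀/Q = 1783 rad/s; BW = Δω/(2π) = 283.8 Hz.

(a) f₀ = 4.815e+04 Hz  (b) Q = 169.6  (c) BW = 283.8 Hz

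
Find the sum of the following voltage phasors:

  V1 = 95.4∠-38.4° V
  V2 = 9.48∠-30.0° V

Step 1 — Convert each phasor to rectangular form:
  V1 = 95.4·(cos(-38.4°) + j·sin(-38.4°)) = 74.76 - j59.26 V
  V2 = 9.48·(cos(-30.0°) + j·sin(-30.0°)) = 8.21 - j4.74 V
Step 2 — Sum components: V_total = 82.97 - j64 V.
Step 3 — Convert to polar: |V_total| = 104.8 V, ∠V_total = -37.6°.

V_total = 104.8∠-37.6° V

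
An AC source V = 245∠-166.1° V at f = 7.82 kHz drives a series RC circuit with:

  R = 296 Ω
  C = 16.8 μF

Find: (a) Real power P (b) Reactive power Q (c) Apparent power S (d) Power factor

Step 1 — Angular frequency: ω = 2π·f = 2π·7820 = 4.913e+04 rad/s.
Step 2 — Component impedances:
  R: Z = R = 296 Ω
  C: Z = 1/(jωC) = -j/(ω·C) = 0 - j1.211 Ω
Step 3 — Series combination: Z_total = R + C = 296 - j1.211 Ω = 296∠-0.2° Ω.
Step 4 — Source phasor: V = 245∠-166.1° V = -237.8 - j58.86 V.
Step 5 — Current: I = V / Z = -0.8026 - j0.2021 A = 0.8277∠-165.9° A.
Step 6 — Complex power: S = V·I* = 202.8 - j0.8299 VA.
Step 7 — Real power: P = Re(S) = 202.8 W.
Step 8 — Reactive power: Q = Im(S) = -0.8299 VAR.
Step 9 — Apparent power: |S| = 202.8 VA.
Step 10 — Power factor: PF = P/|S| = 1 (leading).

(a) P = 202.8 W  (b) Q = -0.8299 VAR  (c) S = 202.8 VA  (d) PF = 1 (leading)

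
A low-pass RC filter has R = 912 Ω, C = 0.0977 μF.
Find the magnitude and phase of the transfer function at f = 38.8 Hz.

Step 1 — Angular frequency: ω = 2π·38.8 = 243.8 rad/s.
Step 2 — Transfer function: H(jω) = 1/(1 + jωRC).
Step 3 — Denominator: 1 + jωRC = 1 + j·243.8·912·9.77e-08 = 1 + j0.02172.
Step 4 — H = 0.9995 - j0.02171.
Step 5 — Magnitude: |H| = 0.9998 (-0.0 dB); phase: φ = -1.2°.

|H| = 0.9998 (-0.0 dB), φ = -1.2°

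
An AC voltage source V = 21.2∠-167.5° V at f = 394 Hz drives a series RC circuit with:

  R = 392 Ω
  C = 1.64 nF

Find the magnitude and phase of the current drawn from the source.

Step 1 — Angular frequency: ω = 2π·f = 2π·394 = 2476 rad/s.
Step 2 — Component impedances:
  R: Z = R = 392 Ω
  C: Z = 1/(jωC) = -j/(ω·C) = 0 - j2.463e+05 Ω
Step 3 — Series combination: Z_total = R + C = 392 - j2.463e+05 Ω = 2.463e+05∠-89.9° Ω.
Step 4 — Source phasor: V = 21.2∠-167.5° V = -20.7 - j4.589 V.
Step 5 — Ohm's law: I = V / Z_total = (-20.7 - j4.589) / (392 - j2.463e+05) = 1.85e-05 - j8.406e-05 A.
Step 6 — Convert to polar: |I| = 8.607e-05 A, ∠I = -77.6°.

I = 8.607e-05∠-77.6° A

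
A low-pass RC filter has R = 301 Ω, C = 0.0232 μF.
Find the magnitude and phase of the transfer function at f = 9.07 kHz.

Step 1 — Angular frequency: ω = 2π·9070 = 5.699e+04 rad/s.
Step 2 — Transfer function: H(jω) = 1/(1 + jωRC).
Step 3 — Denominator: 1 + jωRC = 1 + j·5.699e+04·301·2.32e-08 = 1 + j0.398.
Step 4 — H = 0.8633 - j0.3436.
Step 5 — Magnitude: |H| = 0.9291 (-0.6 dB); phase: φ = -21.7°.

|H| = 0.9291 (-0.6 dB), φ = -21.7°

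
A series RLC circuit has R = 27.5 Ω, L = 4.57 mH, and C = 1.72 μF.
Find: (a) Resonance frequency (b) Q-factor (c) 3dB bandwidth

Step 1 — Resonance: ω₀ = 1/√(LC) = 1/√(0.00457·1.72e-06) = 1.128e+04 rad/s.
Step 2 — f₀ = ω₀/(2π) = 1795 Hz.
Step 3 — Series Q: Q = ω₀L/R = 1.128e+04·0.00457/27.5 = 1.874.
Step 4 — Bandwidth: Δω = ω₀/Q = 6018 rad/s; BW = Δω/(2π) = 957.7 Hz.

(a) f₀ = 1795 Hz  (b) Q = 1.874  (c) BW = 957.7 Hz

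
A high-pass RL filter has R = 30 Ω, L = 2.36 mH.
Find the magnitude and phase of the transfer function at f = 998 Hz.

Step 1 — Angular frequency: ω = 2π·998 = 6271 rad/s.
Step 2 — Transfer function: H(jω) = jωL/(R + jωL).
Step 3 — Numerator jωL = j·14.8; denominator R + jωL = 30 + j14.8.
Step 4 — H = 0.1957 + j0.3967.
Step 5 — Magnitude: |H| = 0.4424 (-7.1 dB); phase: φ = 63.7°.

|H| = 0.4424 (-7.1 dB), φ = 63.7°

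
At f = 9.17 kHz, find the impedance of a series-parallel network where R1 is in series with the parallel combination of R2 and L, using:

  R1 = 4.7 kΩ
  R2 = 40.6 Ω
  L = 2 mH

Step 1 — Angular frequency: ω = 2π·f = 2π·9170 = 5.762e+04 rad/s.
Step 2 — Component impedances:
  R1: Z = R = 4700 Ω
  R2: Z = R = 40.6 Ω
  L: Z = jωL = j·5.762e+04·0.002 = 0 + j115.2 Ω
Step 3 — Parallel branch: R2 || L = 1/(1/R2 + 1/L) = 36.12 + j12.72 Ω.
Step 4 — Series with R1: Z_total = R1 + (R2 || L) = 4736 + j12.72 Ω = 4736∠0.2° Ω.

Z = 4736 + j12.72 Ω = 4736∠0.2° Ω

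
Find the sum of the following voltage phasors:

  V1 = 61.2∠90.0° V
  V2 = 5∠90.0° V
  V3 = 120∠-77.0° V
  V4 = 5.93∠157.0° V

Step 1 — Convert each phasor to rectangular form:
  V1 = 61.2·(cos(90.0°) + j·sin(90.0°)) = 0 + j61.2 V
  V2 = 5·(cos(90.0°) + j·sin(90.0°)) = 0 + j5 V
  V3 = 120·(cos(-77.0°) + j·sin(-77.0°)) = 26.99 - j116.9 V
  V4 = 5.93·(cos(157.0°) + j·sin(157.0°)) = -5.459 + j2.317 V
Step 2 — Sum components: V_total = 21.54 - j48.41 V.
Step 3 — Convert to polar: |V_total| = 52.98 V, ∠V_total = -66.0°.

V_total = 52.98∠-66.0° V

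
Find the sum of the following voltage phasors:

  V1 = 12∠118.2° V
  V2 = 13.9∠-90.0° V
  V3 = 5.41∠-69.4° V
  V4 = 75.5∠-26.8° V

Step 1 — Convert each phasor to rectangular form:
  V1 = 12·(cos(118.2°) + j·sin(118.2°)) = -5.671 + j10.58 V
  V2 = 13.9·(cos(-90.0°) + j·sin(-90.0°)) = 0 - j13.9 V
  V3 = 5.41·(cos(-69.4°) + j·sin(-69.4°)) = 1.903 - j5.064 V
  V4 = 75.5·(cos(-26.8°) + j·sin(-26.8°)) = 67.39 - j34.04 V
Step 2 — Sum components: V_total = 63.62 - j42.43 V.
Step 3 — Convert to polar: |V_total| = 76.47 V, ∠V_total = -33.7°.

V_total = 76.47∠-33.7° V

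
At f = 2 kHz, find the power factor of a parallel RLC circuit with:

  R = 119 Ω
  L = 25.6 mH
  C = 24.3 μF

Step 1 — Angular frequency: ω = 2π·f = 2π·2000 = 1.257e+04 rad/s.
Step 2 — Component impedances:
  R: Z = R = 119 Ω
  L: Z = jωL = j·1.257e+04·0.0256 = 0 + j321.7 Ω
  C: Z = 1/(jωC) = -j/(ω·C) = 0 - j3.275 Ω
Step 3 — Parallel combination: 1/Z_total = 1/R + 1/L + 1/C; Z_total = 0.09191 - j3.306 Ω = 3.307∠-88.4° Ω.
Step 4 — Power factor: PF = cos(φ) = Re(Z)/|Z| = 0.09191/3.307 = 0.02779.
Step 5 — Type: Im(Z) = -3.306 ⇒ leading (phase φ = -88.4°).

PF = 0.02779 (leading, φ = -88.4°)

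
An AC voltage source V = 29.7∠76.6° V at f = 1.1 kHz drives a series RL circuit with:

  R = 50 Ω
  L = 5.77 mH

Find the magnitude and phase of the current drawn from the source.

Step 1 — Angular frequency: ω = 2π·f = 2π·1100 = 6912 rad/s.
Step 2 — Component impedances:
  R: Z = R = 50 Ω
  L: Z = jωL = j·6912·0.00577 = 0 + j39.88 Ω
Step 3 — Series combination: Z_total = R + L = 50 + j39.88 Ω = 63.96∠38.6° Ω.
Step 4 — Source phasor: V = 29.7∠76.6° V = 6.883 + j28.89 V.
Step 5 — Ohm's law: I = V / Z_total = (6.883 + j28.89) / (50 + j39.88) = 0.3658 + j0.2861 A.
Step 6 — Convert to polar: |I| = 0.4644 A, ∠I = 38.0°.

I = 0.4644∠38.0° A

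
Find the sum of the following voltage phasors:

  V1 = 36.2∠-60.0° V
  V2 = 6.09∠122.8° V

Step 1 — Convert each phasor to rectangular form:
  V1 = 36.2·(cos(-60.0°) + j·sin(-60.0°)) = 18.1 - j31.35 V
  V2 = 6.09·(cos(122.8°) + j·sin(122.8°)) = -3.299 + j5.119 V
Step 2 — Sum components: V_total = 14.8 - j26.23 V.
Step 3 — Convert to polar: |V_total| = 30.12 V, ∠V_total = -60.6°.

V_total = 30.12∠-60.6° V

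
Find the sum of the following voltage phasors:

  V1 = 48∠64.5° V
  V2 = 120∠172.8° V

Step 1 — Convert each phasor to rectangular form:
  V1 = 48·(cos(64.5°) + j·sin(64.5°)) = 20.66 + j43.32 V
  V2 = 120·(cos(172.8°) + j·sin(172.8°)) = -119.1 + j15.04 V
Step 2 — Sum components: V_total = -98.39 + j58.36 V.
Step 3 — Convert to polar: |V_total| = 114.4 V, ∠V_total = 149.3°.

V_total = 114.4∠149.3° V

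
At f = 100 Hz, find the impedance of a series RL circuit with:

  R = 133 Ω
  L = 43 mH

Step 1 — Angular frequency: ω = 2π·f = 2π·100 = 628.3 rad/s.
Step 2 — Component impedances:
  R: Z = R = 133 Ω
  L: Z = jωL = j·628.3·0.043 = 0 + j27.02 Ω
Step 3 — Series combination: Z_total = R + L = 133 + j27.02 Ω = 135.7∠11.5° Ω.

Z = 133 + j27.02 Ω = 135.7∠11.5° Ω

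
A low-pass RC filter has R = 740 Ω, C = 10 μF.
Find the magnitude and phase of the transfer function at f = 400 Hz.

Step 1 — Angular frequency: ω = 2π·400 = 2513 rad/s.
Step 2 — Transfer function: H(jω) = 1/(1 + jωRC).
Step 3 — Denominator: 1 + jωRC = 1 + j·2513·740·1e-05 = 1 + j18.6.
Step 4 — H = 0.002883 - j0.05361.
Step 5 — Magnitude: |H| = 0.05369 (-25.4 dB); phase: φ = -86.9°.

|H| = 0.05369 (-25.4 dB), φ = -86.9°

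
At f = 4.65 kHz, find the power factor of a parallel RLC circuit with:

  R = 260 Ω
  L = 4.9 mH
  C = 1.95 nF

Step 1 — Angular frequency: ω = 2π·f = 2π·4650 = 2.922e+04 rad/s.
Step 2 — Component impedances:
  R: Z = R = 260 Ω
  L: Z = jωL = j·2.922e+04·0.0049 = 0 + j143.2 Ω
  C: Z = 1/(jωC) = -j/(ω·C) = 0 - j1.755e+04 Ω
Step 3 — Parallel combination: 1/Z_total = 1/R + 1/L + 1/C; Z_total = 61.25 + j110.3 Ω = 126.2∠61.0° Ω.
Step 4 — Power factor: PF = cos(φ) = Re(Z)/|Z| = 61.253/126.2 = 0.4854.
Step 5 — Type: Im(Z) = 110.3 ⇒ lagging (phase φ = 61.0°).

PF = 0.4854 (lagging, φ = 61.0°)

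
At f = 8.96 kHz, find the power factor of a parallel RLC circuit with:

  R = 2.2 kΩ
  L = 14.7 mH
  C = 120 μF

Step 1 — Angular frequency: ω = 2π·f = 2π·8960 = 5.63e+04 rad/s.
Step 2 — Component impedances:
  R: Z = R = 2200 Ω
  L: Z = jωL = j·5.63e+04·0.0147 = 0 + j827.6 Ω
  C: Z = 1/(jωC) = -j/(ω·C) = 0 - j0.148 Ω
Step 3 — Parallel combination: 1/Z_total = 1/R + 1/L + 1/C; Z_total = 9.963e-06 - j0.1481 Ω = 0.1481∠-90.0° Ω.
Step 4 — Power factor: PF = cos(φ) = Re(Z)/|Z| = 9.9631e-06/0.14805 = 6.73e-05.
Step 5 — Type: Im(Z) = -0.1481 ⇒ leading (phase φ = -90.0°).

PF = 6.73e-05 (leading, φ = -90.0°)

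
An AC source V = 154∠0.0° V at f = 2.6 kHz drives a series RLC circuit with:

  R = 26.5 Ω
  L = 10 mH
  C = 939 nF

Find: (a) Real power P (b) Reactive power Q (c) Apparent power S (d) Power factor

Step 1 — Angular frequency: ω = 2π·f = 2π·2600 = 1.634e+04 rad/s.
Step 2 — Component impedances:
  R: Z = R = 26.5 Ω
  L: Z = jωL = j·1.634e+04·0.01 = 0 + j163.4 Ω
  C: Z = 1/(jωC) = -j/(ω·C) = 0 - j65.19 Ω
Step 3 — Series combination: Z_total = R + L + C = 26.5 + j98.17 Ω = 101.7∠74.9° Ω.
Step 4 — Source phasor: V = 154∠0.0° V = 154 V.
Step 5 — Current: I = V / Z = 0.3947 - j1.462 A = 1.514∠-74.9° A.
Step 6 — Complex power: S = V·I* = 60.78 + j225.2 VA.
Step 7 — Real power: P = Re(S) = 60.78 W.
Step 8 — Reactive power: Q = Im(S) = 225.2 VAR.
Step 9 — Apparent power: |S| = 233.2 VA.
Step 10 — Power factor: PF = P/|S| = 0.2606 (lagging).

(a) P = 60.78 W  (b) Q = 225.2 VAR  (c) S = 233.2 VA  (d) PF = 0.2606 (lagging)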